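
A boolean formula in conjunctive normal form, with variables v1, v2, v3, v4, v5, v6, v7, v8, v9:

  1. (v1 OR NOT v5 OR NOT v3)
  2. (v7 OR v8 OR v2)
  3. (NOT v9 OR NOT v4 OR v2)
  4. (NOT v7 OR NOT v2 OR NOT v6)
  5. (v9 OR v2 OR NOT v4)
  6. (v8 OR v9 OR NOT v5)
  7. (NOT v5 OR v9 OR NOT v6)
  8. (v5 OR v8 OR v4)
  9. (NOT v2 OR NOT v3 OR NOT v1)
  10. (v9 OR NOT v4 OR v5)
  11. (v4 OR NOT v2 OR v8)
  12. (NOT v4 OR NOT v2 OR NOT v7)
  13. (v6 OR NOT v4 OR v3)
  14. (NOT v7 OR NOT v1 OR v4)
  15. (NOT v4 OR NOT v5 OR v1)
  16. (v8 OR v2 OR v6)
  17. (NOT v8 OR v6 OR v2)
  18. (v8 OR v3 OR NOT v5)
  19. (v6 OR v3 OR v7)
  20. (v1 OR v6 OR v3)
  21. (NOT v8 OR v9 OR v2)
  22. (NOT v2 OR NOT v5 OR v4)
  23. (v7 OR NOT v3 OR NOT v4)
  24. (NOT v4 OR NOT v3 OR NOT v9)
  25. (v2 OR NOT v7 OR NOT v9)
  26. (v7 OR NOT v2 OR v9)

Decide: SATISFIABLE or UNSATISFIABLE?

Set v1 = False and propagate.
Branch on v2: take v2 = True.
Branch on v3: take v3 = True.
  then v5 is forced to False.
For the remaining variables, v4 = False, v6 = False, v7 = True, v8 = True, v9 = True works.
So v1=0  v2=1  v3=1  v4=0  v5=0  v6=0  v7=1  v8=1  v9=1 is a satisfying assignment.

SATISFIABLE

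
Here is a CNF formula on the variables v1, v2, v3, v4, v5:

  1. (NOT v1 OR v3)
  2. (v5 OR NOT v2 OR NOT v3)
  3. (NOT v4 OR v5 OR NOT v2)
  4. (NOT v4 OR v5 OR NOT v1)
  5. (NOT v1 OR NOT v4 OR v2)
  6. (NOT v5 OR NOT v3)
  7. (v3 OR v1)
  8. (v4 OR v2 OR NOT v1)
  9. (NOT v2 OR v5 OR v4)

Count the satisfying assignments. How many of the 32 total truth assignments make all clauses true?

2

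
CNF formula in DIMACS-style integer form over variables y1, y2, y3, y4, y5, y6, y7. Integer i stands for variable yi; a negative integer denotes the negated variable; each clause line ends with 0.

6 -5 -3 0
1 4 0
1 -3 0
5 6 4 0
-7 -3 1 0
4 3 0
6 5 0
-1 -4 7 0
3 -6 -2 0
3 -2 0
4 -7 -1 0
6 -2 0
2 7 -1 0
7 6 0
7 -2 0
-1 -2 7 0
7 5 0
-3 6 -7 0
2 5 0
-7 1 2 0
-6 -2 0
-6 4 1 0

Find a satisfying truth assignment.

y1=True  y2=False  y3=False  y4=True  y5=True  y6=True  y7=True

Try y1 = True.
Try y2 = False.
  then y7 is forced to True.
  then y4 is forced to True.
  then y5 is forced to True.
Branch on y3: take y3 = False.
y6 is now unconstrained; take y6 = True.
Every clause has at least one true literal under this assignment.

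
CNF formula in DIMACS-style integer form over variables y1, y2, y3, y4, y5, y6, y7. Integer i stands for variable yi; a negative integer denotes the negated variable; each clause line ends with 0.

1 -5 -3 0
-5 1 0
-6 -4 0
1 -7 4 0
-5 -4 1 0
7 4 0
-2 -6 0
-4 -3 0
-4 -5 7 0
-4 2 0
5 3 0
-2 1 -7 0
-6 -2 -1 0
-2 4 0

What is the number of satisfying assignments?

7

Satisfying assignments:
  y1=1 y2=0 y3=0 y4=0 y5=1 y6=0 y7=1
  y1=1 y2=0 y3=0 y4=0 y5=1 y6=1 y7=1
  y1=1 y2=0 y3=1 y4=0 y5=0 y6=0 y7=1
  y1=1 y2=0 y3=1 y4=0 y5=0 y6=1 y7=1
  y1=1 y2=0 y3=1 y4=0 y5=1 y6=0 y7=1
  y1=1 y2=0 y3=1 y4=0 y5=1 y6=1 y7=1
  y1=1 y2=1 y3=0 y4=1 y5=1 y6=0 y7=1
Count: 7.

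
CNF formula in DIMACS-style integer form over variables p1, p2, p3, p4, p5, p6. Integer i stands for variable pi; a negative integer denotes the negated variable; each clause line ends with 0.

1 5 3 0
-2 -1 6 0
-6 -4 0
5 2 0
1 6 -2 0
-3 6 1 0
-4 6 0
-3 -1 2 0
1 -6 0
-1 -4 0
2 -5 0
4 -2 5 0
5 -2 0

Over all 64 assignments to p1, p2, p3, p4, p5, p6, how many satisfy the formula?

Satisfying assignments:
  p1=T p2=T p3=F p4=F p5=T p6=T
  p1=T p2=T p3=T p4=F p5=T p6=T
That's 2 in total.

2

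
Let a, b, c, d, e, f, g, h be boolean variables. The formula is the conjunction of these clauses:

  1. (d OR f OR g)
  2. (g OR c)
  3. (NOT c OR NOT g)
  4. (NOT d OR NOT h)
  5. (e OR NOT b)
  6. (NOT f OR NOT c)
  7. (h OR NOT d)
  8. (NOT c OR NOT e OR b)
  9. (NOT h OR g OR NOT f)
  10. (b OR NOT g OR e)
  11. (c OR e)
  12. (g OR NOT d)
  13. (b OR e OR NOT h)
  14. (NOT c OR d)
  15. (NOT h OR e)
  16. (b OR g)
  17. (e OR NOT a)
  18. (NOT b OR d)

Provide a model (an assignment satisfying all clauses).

Pure literal: a appears only negated; assign a = False.
Set b = False and propagate.
  then g is forced to True.
  then c is forced to False.
  then e is forced to True.
Try d = False.
f, h are now unconstrained; take f = False, h = False.

a = False  b = False  c = False  d = False  e = True  f = False  g = True  h = False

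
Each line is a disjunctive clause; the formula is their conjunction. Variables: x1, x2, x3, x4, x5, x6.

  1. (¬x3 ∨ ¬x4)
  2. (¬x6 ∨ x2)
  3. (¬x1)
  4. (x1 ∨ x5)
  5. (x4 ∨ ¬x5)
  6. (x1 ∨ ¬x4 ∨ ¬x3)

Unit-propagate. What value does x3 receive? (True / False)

(¬x1) stands alone — x1 = False.
(x5 ∨ x1) with x1 = False leaves only x5, so x5 = True.
From (x4 ∨ ¬x5) and x5 = True: x4 = True.
In (¬x4 ∨ ¬x3), ¬x4 is now false; ¬x3 must hold, so x3 = False.

False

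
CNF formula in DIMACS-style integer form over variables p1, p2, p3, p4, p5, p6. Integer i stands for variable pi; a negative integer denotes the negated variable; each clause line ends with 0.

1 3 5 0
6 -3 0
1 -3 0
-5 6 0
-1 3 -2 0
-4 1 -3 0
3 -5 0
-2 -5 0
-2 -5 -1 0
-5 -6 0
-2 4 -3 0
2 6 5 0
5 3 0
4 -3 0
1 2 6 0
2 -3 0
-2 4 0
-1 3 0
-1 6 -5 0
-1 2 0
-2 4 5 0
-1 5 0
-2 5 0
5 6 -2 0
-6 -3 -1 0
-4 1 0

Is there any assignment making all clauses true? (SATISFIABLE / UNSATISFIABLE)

UNSATISFIABLE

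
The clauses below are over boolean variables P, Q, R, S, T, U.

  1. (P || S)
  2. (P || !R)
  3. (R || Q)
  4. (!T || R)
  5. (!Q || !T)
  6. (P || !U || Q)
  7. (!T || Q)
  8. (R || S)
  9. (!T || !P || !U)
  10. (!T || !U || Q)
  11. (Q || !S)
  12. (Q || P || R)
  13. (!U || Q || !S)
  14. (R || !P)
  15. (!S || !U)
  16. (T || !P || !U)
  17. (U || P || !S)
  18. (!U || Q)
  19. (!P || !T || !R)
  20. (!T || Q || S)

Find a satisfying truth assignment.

P = True, Q = False, R = True, S = False, T = False, U = False

Branch on P: take P = True.
  then R is forced to True.
  then T is forced to False.
  then U is forced to False.
Try Q = False.
  then S is forced to False.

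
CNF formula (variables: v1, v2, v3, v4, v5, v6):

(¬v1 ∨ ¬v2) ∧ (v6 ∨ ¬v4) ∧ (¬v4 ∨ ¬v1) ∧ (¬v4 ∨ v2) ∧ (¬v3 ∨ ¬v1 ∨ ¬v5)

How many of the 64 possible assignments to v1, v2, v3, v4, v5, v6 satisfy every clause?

Case analysis on v1 and v4:
  v1=T, v4=T: a clause becomes empty — 0.
  v1=T, v4=F: v6 free; 3 ways for (v2,v3,v5) × 2^1 = 6.
  v1=F, v4=T: remaining (v2,v3,v5,v6) ∈ {(T,F,F,T); (T,F,T,T); (T,T,F,T); (T,T,T,T)} — 4.
  v1=F, v4=F: v2, v3, v5, v6 free → 2^4 = 16.
Total: 0 + 6 + 4 + 16 = 26.

26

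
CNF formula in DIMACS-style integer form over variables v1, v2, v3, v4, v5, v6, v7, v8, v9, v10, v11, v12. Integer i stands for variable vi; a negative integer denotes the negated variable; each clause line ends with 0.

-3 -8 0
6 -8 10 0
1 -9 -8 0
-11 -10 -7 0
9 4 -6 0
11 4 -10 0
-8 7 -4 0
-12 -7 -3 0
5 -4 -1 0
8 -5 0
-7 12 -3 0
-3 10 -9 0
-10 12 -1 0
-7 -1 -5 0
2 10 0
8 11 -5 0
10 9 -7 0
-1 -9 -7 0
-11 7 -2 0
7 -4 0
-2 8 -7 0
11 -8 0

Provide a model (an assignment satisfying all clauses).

v1=1, v2=0, v3=0, v4=0, v5=0, v6=0, v7=0, v8=1, v9=1, v10=1, v11=1, v12=1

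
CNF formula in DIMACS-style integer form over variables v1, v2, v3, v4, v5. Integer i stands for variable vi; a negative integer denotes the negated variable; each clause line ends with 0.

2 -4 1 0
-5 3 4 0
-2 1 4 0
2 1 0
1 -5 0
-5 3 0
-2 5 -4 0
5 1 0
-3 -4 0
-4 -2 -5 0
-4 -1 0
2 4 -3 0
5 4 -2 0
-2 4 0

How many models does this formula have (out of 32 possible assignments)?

1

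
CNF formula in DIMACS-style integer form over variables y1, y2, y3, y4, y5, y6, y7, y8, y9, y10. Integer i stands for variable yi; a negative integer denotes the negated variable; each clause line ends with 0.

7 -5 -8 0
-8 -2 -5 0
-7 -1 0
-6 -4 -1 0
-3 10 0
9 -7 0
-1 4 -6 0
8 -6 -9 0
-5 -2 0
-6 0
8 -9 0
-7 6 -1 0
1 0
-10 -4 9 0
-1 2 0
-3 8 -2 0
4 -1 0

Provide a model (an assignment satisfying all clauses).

y1=T  y2=T  y3=F  y4=T  y5=F  y6=F  y7=F  y8=F  y9=F  y10=F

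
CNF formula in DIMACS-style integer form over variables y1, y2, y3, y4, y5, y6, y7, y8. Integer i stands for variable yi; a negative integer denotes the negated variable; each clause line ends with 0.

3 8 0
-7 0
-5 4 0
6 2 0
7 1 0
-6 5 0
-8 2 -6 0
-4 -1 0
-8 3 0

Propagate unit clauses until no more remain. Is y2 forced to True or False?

(~y7) is a unit clause: y7 = False.
In (y7 \/ y1), y7 is now false; y1 must hold, so y1 = True.
(~y4 \/ ~y1): since y1 = True, the clause reduces to (~y4). y4 = False.
(y4 \/ ~y5) with y4 = False leaves only ~y5, so y5 = False.
(~y6 \/ y5): since y5 = False, the clause reduces to (~y6). y6 = False.
(y6 \/ y2): since y6 = False, the clause reduces to (y2). y2 = True.

True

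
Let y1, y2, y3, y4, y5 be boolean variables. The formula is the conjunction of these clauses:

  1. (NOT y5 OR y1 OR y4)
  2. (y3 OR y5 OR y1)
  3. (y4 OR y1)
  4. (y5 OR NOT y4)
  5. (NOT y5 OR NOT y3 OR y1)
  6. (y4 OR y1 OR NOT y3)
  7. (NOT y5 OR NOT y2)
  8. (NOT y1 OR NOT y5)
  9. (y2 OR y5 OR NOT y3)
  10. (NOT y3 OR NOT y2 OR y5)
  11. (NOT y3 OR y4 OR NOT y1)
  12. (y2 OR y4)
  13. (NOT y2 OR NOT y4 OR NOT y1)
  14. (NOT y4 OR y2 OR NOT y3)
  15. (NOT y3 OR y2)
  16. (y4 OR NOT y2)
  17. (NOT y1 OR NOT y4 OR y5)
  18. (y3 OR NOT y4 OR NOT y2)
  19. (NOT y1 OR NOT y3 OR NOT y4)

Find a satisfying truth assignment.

y1=False, y2=False, y3=False, y4=True, y5=True

Check each clause:
  1. (y1 OR NOT y5 OR y4) — y4 is true.
  2. (y3 OR y5 OR y1) — y5 is true.
  3. (y4 OR y1) — y4 is true.
  4. (y5 OR NOT y4) — y5 is true.
  5. (y1 OR NOT y3 OR NOT y5) — NOT y3 is true.
  6. (NOT y3 OR y1 OR y4) — y4 is true.
  7. (NOT y2 OR NOT y5) — NOT y2 is true.
  8. (NOT y5 OR NOT y1) — NOT y1 is true.
  9. (y2 OR y5 OR NOT y3) — y5 is true.
  10. (NOT y2 OR y5 OR NOT y3) — NOT y3 is true.
  11. (y4 OR NOT y1 OR NOT y3) — y4 is true.
  12. (y2 OR y4) — y4 is true.
  13. (NOT y1 OR NOT y4 OR NOT y2) — NOT y1 is true.
  14. (NOT y4 OR y2 OR NOT y3) — NOT y3 is true.
  15. (y2 OR NOT y3) — NOT y3 is true.
  16. (NOT y2 OR y4) — y4 is true.
  17. (y5 OR NOT y1 OR NOT y4) — y5 is true.
  18. (NOT y2 OR NOT y4 OR y3) — NOT y2 is true.
  19. (NOT y4 OR NOT y3 OR NOT y1) — NOT y3 is true.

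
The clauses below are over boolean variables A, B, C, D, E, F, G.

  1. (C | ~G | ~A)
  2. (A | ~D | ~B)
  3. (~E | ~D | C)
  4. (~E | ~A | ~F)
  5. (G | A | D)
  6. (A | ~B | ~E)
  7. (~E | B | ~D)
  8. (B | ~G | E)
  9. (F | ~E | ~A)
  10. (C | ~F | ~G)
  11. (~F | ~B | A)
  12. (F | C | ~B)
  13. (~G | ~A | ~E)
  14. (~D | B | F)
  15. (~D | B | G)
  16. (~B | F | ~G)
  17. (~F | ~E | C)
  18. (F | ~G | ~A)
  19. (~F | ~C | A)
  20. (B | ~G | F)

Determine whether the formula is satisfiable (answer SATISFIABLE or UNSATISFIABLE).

Try A = True.
Try B = True.
Branch on C: take C = False.
  then G is forced to False.
  then F is forced to True.
  then E is forced to False.
D is now unconstrained; take D = True.
So A=True, B=True, C=False, D=True, E=False, F=True, G=False is a satisfying assignment.

SATISFIABLE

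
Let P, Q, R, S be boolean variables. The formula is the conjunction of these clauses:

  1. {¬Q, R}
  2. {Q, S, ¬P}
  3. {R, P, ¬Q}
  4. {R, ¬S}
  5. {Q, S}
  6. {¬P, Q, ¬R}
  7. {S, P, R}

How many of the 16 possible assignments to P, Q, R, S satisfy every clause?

5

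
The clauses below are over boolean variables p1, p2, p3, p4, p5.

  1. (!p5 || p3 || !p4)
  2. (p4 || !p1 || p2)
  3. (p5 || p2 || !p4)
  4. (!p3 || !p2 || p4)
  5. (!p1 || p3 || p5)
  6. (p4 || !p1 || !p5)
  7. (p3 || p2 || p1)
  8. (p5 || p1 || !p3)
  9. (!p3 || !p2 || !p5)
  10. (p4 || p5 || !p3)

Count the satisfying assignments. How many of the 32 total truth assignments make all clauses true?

7

The models are:
  p1=0 p2=0 p3=1 p4=0 p5=1
  p1=0 p2=0 p3=1 p4=1 p5=1
  p1=0 p2=1 p3=0 p4=0 p5=0
  p1=0 p2=1 p3=0 p4=0 p5=1
  p1=0 p2=1 p3=0 p4=1 p5=0
  p1=1 p2=0 p3=1 p4=1 p5=1
  p1=1 p2=1 p3=1 p4=1 p5=0
Count: 7.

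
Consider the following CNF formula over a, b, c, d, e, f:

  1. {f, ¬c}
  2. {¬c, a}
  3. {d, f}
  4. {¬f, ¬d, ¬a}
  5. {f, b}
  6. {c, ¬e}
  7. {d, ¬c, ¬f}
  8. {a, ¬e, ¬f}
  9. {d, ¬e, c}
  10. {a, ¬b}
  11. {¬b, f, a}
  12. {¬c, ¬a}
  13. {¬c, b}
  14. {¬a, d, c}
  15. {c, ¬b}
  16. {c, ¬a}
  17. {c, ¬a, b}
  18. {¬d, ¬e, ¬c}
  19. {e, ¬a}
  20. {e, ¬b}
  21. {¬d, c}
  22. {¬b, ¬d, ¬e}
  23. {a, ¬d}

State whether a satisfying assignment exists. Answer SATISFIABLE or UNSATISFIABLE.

Try a = False.
  then c is forced to False.
  then e is forced to False.
  then b is forced to False.
  then f is forced to True.
  then d is forced to False.
So a=False, b=False, c=False, d=False, e=False, f=True is a satisfying assignment.

SATISFIABLE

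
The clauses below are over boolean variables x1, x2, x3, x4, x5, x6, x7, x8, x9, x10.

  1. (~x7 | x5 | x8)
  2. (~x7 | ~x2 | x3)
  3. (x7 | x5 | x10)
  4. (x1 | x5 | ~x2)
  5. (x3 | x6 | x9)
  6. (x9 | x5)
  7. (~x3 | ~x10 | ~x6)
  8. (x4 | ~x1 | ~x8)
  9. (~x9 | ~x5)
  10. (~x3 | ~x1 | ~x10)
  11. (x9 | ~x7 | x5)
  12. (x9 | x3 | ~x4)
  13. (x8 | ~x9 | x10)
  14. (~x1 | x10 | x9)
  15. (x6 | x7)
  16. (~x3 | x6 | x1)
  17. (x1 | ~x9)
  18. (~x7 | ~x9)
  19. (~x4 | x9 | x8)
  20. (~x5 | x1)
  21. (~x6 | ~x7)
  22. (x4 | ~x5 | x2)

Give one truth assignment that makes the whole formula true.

x1=True  x2=True  x3=False  x4=True  x5=False  x6=True  x7=False  x8=True  x9=True  x10=True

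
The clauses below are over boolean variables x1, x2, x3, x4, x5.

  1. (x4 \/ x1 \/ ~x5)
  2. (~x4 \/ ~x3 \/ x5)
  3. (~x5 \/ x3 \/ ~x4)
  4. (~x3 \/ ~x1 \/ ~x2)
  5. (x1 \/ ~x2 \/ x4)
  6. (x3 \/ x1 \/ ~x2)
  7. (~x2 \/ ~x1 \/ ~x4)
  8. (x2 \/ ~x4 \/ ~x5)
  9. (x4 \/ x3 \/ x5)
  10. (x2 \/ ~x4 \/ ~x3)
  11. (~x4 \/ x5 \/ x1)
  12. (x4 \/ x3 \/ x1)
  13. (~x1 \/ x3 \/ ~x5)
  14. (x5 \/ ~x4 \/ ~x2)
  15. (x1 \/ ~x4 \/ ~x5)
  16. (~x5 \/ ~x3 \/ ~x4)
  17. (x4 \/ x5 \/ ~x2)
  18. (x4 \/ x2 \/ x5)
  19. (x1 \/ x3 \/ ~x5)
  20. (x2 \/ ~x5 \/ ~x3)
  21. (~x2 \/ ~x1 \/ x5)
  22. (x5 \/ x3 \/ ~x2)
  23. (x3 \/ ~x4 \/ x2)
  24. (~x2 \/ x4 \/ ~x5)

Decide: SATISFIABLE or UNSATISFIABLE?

UNSATISFIABLE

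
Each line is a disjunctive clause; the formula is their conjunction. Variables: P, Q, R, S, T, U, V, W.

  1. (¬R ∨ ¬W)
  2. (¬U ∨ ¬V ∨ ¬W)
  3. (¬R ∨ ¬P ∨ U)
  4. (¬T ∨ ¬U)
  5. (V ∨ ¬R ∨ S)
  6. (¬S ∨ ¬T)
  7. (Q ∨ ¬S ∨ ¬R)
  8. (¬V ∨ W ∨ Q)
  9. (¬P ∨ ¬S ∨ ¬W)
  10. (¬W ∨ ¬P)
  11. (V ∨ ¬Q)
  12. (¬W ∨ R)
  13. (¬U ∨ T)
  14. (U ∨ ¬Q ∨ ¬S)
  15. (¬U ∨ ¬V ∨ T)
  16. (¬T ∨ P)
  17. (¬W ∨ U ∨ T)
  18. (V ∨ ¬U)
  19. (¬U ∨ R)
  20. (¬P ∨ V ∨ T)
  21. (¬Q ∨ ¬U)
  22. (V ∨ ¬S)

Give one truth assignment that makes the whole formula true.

P=T, Q=T, R=F, S=F, T=F, U=F, V=T, W=F

Check each clause:
  1. (¬R ∨ ¬W) — ¬W is true.
  2. (¬W ∨ ¬U ∨ ¬V) — ¬W is true.
  3. (U ∨ ¬P ∨ ¬R) — ¬R is true.
  4. (¬T ∨ ¬U) — ¬U is true.
  5. (¬R ∨ V ∨ S) — ¬R is true.
  6. (¬S ∨ ¬T) — ¬T is true.
  7. (¬S ∨ Q ∨ ¬R) — Q is true.
  8. (W ∨ Q ∨ ¬V) — Q is true.
  9. (¬S ∨ ¬W ∨ ¬P) — ¬W is true.
  10. (¬P ∨ ¬W) — ¬W is true.
  11. (V ∨ ¬Q) — V is true.
  12. (R ∨ ¬W) — ¬W is true.
  13. (¬U ∨ T) — ¬U is true.
  14. (¬Q ∨ ¬S ∨ U) — ¬S is true.
  15. (¬U ∨ T ∨ ¬V) — ¬U is true.
  16. (¬T ∨ P) — P is true.
  17. (¬W ∨ T ∨ U) — ¬W is true.
  18. (V ∨ ¬U) — ¬U is true.
  19. (R ∨ ¬U) — ¬U is true.
  20. (¬P ∨ T ∨ V) — V is true.
  21. (¬Q ∨ ¬U) — ¬U is true.
  22. (¬S ∨ V) — ¬S is true.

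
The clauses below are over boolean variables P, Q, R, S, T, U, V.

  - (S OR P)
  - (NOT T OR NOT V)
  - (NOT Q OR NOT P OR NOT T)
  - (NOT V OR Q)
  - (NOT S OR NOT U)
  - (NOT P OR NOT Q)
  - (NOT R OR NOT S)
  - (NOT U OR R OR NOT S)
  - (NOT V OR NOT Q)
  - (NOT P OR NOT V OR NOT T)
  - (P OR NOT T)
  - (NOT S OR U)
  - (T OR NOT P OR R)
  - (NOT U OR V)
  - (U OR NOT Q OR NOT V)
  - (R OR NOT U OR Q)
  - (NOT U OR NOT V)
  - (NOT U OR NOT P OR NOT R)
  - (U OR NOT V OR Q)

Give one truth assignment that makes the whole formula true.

Branch on P: take P = True.
  then Q is forced to False.
  then V is forced to False.
  then U is forced to False.
  then S is forced to False.
Try R = False.
  then T is forced to True.
Every clause has at least one true literal under this assignment.

P = T, Q = F, R = F, S = F, T = T, U = F, V = F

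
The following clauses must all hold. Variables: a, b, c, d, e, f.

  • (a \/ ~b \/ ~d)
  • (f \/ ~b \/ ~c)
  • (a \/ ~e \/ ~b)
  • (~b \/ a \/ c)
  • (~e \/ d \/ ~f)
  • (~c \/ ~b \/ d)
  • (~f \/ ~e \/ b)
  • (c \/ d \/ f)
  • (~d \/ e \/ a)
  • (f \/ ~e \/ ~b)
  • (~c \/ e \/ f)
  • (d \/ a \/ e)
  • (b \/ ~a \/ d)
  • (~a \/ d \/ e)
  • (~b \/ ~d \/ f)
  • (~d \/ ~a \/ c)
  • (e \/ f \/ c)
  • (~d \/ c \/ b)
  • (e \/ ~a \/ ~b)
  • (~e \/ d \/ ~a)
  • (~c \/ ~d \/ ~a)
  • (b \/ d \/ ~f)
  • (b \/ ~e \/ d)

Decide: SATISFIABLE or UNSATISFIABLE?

SATISFIABLE

Try a = False.
Branch on b: take b = False.
Set c = True and propagate.
The remaining clauses are satisfied by d = True, e = True, f = False.
So a = F, b = F, c = T, d = T, e = T, f = F is a satisfying assignment.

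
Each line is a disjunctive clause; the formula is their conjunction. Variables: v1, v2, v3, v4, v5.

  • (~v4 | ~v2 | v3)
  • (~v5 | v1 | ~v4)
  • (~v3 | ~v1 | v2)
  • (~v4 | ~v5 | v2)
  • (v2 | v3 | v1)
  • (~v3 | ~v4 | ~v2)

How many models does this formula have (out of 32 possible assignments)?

Split on v2, then v3.
  v2=T, v3=T: remaining (v1,v4,v5) ∈ {(F,F,F); (F,F,T); (T,F,F); (T,F,T)} — 4.
  v2=T, v3=F: remaining (v1,v4,v5) ∈ {(F,F,F); (F,F,T); (T,F,F); (T,F,T)} — 4.
  v2=F, v3=T: remaining (v1,v4,v5) ∈ {(F,F,F); (F,F,T); (F,T,F)} — 3.
  v2=F, v3=F: remaining (v1,v4,v5) ∈ {(T,F,F); (T,F,T); (T,T,F)} — 3.
Total: 4 + 4 + 3 + 3 = 14.

14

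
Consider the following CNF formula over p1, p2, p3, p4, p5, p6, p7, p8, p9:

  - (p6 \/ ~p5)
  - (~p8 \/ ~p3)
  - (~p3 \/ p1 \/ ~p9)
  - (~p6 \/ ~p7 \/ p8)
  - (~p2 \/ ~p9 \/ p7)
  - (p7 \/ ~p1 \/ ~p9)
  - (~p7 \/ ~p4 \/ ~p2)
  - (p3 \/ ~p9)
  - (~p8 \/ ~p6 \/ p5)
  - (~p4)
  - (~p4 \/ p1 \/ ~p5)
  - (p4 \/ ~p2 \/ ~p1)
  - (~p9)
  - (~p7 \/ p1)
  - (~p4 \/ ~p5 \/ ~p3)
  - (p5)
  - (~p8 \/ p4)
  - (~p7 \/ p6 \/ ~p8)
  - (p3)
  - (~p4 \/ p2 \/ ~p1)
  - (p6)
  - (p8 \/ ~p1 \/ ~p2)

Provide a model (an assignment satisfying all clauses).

p1=F  p2=T  p3=T  p4=F  p5=T  p6=T  p7=F  p8=F  p9=F

Check each clause:
  1. (p6 \/ ~p5) — p6 is true.
  2. (~p8 \/ ~p3) — ~p8 is true.
  3. (~p9 \/ ~p3 \/ p1) — ~p9 is true.
  4. (~p6 \/ p8 \/ ~p7) — ~p7 is true.
  5. (~p2 \/ p7 \/ ~p9) — ~p9 is true.
  6. (~p1 \/ ~p9 \/ p7) — ~p9 is true.
  7. (~p2 \/ ~p4 \/ ~p7) — ~p7 is true.
  8. (p3 \/ ~p9) — p3 is true.
  9. (~p6 \/ ~p8 \/ p5) — ~p8 is true.
  10. (~p4) — ~p4 is true.
  11. (p1 \/ ~p4 \/ ~p5) — ~p4 is true.
  12. (~p2 \/ p4 \/ ~p1) — ~p1 is true.
  13. (~p9) — ~p9 is true.
  14. (~p7 \/ p1) — ~p7 is true.
  15. (~p3 \/ ~p4 \/ ~p5) — ~p4 is true.
  16. (p5) — p5 is true.
  17. (~p8 \/ p4) — ~p8 is true.
  18. (~p7 \/ p6 \/ ~p8) — ~p8 is true.
  19. (p3) — p3 is true.
  20. (~p4 \/ p2 \/ ~p1) — p2 is true.
  21. (p6) — p6 is true.
  22. (~p2 \/ ~p1 \/ p8) — ~p1 is true.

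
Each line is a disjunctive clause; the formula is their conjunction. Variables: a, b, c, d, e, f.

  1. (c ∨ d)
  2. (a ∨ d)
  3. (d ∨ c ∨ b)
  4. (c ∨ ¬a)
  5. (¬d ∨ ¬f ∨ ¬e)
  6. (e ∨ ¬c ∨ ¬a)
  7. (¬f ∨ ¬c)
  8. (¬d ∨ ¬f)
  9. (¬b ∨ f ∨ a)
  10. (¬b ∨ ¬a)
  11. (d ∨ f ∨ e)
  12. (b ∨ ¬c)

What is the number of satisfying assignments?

Satisfying assignments:
  a=0 b=0 c=0 d=1 e=0 f=0
  a=0 b=0 c=0 d=1 e=1 f=0
That's 2 in total.

2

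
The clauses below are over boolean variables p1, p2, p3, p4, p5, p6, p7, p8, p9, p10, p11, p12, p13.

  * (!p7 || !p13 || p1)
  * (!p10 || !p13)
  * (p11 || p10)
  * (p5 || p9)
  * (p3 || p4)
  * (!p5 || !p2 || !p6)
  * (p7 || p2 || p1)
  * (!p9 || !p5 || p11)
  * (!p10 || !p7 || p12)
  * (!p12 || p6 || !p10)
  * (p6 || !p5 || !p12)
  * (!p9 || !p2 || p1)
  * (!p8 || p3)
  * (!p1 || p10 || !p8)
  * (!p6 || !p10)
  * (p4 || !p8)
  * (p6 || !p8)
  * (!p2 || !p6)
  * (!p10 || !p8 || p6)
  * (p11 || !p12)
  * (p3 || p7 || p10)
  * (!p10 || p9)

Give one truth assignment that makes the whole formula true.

Pure literal: p3 appears only positively; assign p3 = True.
Pure literal: p8 appears only negated; assign p8 = False.
Branch on p1: take p1 = True.
For the remaining variables, p2 = False, p4 = False, p5 = False, p6 = True, p7 = True, p9 = True, p10 = False, p11 = True, p12 = False, p13 = True works.
Every clause has at least one true literal under this assignment.

p1 = True, p2 = False, p3 = True, p4 = False, p5 = False, p6 = True, p7 = True, p8 = False, p9 = True, p10 = False, p11 = True, p12 = False, p13 = True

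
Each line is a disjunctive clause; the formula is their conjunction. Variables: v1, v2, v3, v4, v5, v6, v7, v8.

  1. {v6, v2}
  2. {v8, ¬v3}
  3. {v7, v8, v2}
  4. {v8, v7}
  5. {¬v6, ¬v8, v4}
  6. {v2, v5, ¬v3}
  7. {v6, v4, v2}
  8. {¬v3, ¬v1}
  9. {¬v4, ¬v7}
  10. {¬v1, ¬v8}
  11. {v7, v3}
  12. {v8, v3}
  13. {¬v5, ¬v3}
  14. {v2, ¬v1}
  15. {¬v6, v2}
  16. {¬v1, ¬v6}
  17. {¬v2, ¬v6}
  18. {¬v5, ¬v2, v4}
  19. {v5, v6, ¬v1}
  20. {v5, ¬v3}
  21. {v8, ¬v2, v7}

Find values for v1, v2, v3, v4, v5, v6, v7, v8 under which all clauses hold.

v1=0, v2=1, v3=0, v4=0, v5=0, v6=0, v7=1, v8=1

Check each clause:
  1. {v2, v6} — v2 is true.
  2. {¬v3, v8} — v8 is true.
  3. {v8, v7, v2} — v8 is true.
  4. {v8, v7} — v8 is true.
  5. {v4, ¬v8, ¬v6} — ¬v6 is true.
  6. {v5, v2, ¬v3} — ¬v3 is true.
  7. {v4, v2, v6} — v2 is true.
  8. {¬v3, ¬v1} — ¬v3 is true.
  9. {¬v4, ¬v7} — ¬v4 is true.
  10. {¬v1, ¬v8} — ¬v1 is true.
  11. {v3, v7} — v7 is true.
  12. {v3, v8} — v8 is true.
  13. {¬v3, ¬v5} — ¬v5 is true.
  14. {v2, ¬v1} — v2 is true.
  15. {v2, ¬v6} — ¬v6 is true.
  16. {¬v6, ¬v1} — ¬v6 is true.
  17. {¬v6, ¬v2} — ¬v6 is true.
  18. {v4, ¬v2, ¬v5} — ¬v5 is true.
  19. {¬v1, v5, v6} — ¬v1 is true.
  20. {¬v3, v5} — ¬v3 is true.
  21. {v8, v7, ¬v2} — v8 is true.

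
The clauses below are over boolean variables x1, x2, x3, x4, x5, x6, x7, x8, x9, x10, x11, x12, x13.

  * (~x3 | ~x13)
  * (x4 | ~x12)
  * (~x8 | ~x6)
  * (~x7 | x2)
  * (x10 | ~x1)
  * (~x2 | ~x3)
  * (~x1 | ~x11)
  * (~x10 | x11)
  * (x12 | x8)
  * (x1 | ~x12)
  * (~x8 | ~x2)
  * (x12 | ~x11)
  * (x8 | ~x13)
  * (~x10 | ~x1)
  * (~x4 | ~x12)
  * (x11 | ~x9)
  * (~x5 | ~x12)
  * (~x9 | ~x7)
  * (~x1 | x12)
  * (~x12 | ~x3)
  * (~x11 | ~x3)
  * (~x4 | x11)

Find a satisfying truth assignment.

x1=0, x2=0, x3=1, x4=0, x5=1, x6=0, x7=0, x8=1, x9=0, x10=0, x11=0, x12=0, x13=0

x6 occurs only negated in the remaining clauses — set x6 = False.
Pure literal: x7 appears only negated; assign x7 = False.
Set x1 = False and propagate.
  then x12 is forced to False.
  then x8 is forced to True.
  then x2 is forced to False.
  then x11 is forced to False.
  then x10 is forced to False.
  then x9 is forced to False.
  then x4 is forced to False.
Set x3 = True and propagate.
  then x13 is forced to False.
x5 is now unconstrained; take x5 = True.
Every clause has at least one true literal under this assignment.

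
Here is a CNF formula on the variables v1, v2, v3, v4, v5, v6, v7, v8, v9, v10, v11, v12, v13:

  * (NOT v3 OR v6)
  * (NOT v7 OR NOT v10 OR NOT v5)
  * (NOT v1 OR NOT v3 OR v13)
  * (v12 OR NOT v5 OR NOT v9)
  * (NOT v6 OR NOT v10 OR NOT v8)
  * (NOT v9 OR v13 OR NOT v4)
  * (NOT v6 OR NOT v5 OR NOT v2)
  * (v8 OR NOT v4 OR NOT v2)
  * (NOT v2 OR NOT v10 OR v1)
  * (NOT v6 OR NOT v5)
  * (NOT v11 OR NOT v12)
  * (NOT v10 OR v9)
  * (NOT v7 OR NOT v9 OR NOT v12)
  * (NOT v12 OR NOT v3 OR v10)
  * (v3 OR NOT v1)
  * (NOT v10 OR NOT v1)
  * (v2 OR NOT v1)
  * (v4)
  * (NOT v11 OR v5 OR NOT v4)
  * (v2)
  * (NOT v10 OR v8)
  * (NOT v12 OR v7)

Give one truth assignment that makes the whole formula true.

v1 = False, v2 = True, v3 = False, v4 = True, v5 = False, v6 = True, v7 = True, v8 = True, v9 = True, v10 = False, v11 = False, v12 = False, v13 = True

Check each clause:
  1. (NOT v3 OR v6) — NOT v3 is true.
  2. (NOT v7 OR NOT v5 OR NOT v10) — NOT v5 is true.
  3. (v13 OR NOT v3 OR NOT v1) — NOT v3 is true.
  4. (NOT v9 OR NOT v5 OR v12) — NOT v5 is true.
  5. (NOT v6 OR NOT v10 OR NOT v8) — NOT v10 is true.
  6. (v13 OR NOT v9 OR NOT v4) — v13 is true.
  7. (NOT v2 OR NOT v6 OR NOT v5) — NOT v5 is true.
  8. (NOT v2 OR v8 OR NOT v4) — v8 is true.
  9. (v1 OR NOT v2 OR NOT v10) — NOT v10 is true.
  10. (NOT v5 OR NOT v6) — NOT v5 is true.
  11. (NOT v11 OR NOT v12) — NOT v12 is true.
  12. (v9 OR NOT v10) — v9 is true.
  13. (NOT v12 OR NOT v7 OR NOT v9) — NOT v12 is true.
  14. (NOT v3 OR v10 OR NOT v12) — NOT v12 is true.
  15. (NOT v1 OR v3) — NOT v1 is true.
  16. (NOT v1 OR NOT v10) — NOT v1 is true.
  17. (NOT v1 OR v2) — v2 is true.
  18. (v4) — v4 is true.
  19. (NOT v4 OR NOT v11 OR v5) — NOT v11 is true.
  20. (v2) — v2 is true.
  21. (NOT v10 OR v8) — v8 is true.
  22. (v7 OR NOT v12) — NOT v12 is true.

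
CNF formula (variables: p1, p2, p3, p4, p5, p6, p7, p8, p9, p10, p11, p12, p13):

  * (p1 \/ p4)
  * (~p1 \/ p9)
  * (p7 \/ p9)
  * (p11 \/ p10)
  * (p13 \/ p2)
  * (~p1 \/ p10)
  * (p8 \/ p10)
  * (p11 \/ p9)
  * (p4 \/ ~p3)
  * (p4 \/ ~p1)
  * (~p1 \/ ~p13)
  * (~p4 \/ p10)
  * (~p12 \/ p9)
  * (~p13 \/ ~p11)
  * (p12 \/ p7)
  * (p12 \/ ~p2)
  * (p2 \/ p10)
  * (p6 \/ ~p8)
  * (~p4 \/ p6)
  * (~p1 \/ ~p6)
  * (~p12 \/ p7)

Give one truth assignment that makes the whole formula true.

p1=False, p2=False, p3=True, p4=True, p5=False, p6=True, p7=True, p8=True, p9=True, p10=True, p11=False, p12=False, p13=True

p7 occurs only positively in the remaining clauses — set p7 = True.
Pure literal: p9 appears only positively; assign p9 = True.
Try p1 = False.
  then p4 is forced to True.
  then p10 is forced to True.
  then p6 is forced to True.
Branch on p2: take p2 = False.
  then p13 is forced to True.
  then p11 is forced to False.
p3, p5, p8, p12 are now unconstrained; take p3 = True, p5 = False, p8 = True, p12 = False.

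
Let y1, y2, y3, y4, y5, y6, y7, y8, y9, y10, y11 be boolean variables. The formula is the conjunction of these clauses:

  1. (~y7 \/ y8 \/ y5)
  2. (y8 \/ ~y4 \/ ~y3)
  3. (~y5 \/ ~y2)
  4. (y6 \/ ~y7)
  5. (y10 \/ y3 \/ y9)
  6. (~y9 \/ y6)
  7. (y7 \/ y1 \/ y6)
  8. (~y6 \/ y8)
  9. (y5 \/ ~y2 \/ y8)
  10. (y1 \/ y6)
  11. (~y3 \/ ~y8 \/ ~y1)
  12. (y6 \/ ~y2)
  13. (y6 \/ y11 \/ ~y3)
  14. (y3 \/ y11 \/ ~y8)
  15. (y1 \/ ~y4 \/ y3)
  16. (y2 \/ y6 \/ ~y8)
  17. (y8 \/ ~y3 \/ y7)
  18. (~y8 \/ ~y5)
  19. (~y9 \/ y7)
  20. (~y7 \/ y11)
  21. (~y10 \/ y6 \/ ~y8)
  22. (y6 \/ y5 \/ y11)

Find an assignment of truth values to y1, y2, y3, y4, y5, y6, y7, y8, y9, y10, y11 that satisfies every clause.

y1 = F, y2 = F, y3 = T, y4 = F, y5 = F, y6 = T, y7 = T, y8 = T, y9 = T, y10 = T, y11 = T

Pure literal: y4 appears only negated; assign y4 = False.
y11 occurs only positively in the remaining clauses — set y11 = True.
Set y1 = False and propagate.
  then y6 is forced to True.
  then y8 is forced to True.
  then y5 is forced to False.
The remaining clauses are satisfied by y2 = False, y3 = True, y7 = True, y9 = True, y10 = True.
Every clause has at least one true literal under this assignment.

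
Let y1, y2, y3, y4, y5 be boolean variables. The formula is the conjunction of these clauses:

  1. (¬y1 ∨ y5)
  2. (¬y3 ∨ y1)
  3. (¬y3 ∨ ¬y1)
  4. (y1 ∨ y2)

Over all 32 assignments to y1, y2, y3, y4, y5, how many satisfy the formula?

8

Split on y1, then y3.
  y1=T, y3=T: a clause becomes empty — 0.
  y1=T, y3=F: remaining (y2,y4,y5) ∈ {(F,F,T); (F,T,T); (T,F,T); (T,T,T)} — 4.
  y1=F, y3=T: a clause becomes empty — 0.
  y1=F, y3=F: remaining (y2,y4,y5) ∈ {(T,F,F); (T,F,T); (T,T,F); (T,T,T)} — 4.
Total: 0 + 4 + 0 + 4 = 8.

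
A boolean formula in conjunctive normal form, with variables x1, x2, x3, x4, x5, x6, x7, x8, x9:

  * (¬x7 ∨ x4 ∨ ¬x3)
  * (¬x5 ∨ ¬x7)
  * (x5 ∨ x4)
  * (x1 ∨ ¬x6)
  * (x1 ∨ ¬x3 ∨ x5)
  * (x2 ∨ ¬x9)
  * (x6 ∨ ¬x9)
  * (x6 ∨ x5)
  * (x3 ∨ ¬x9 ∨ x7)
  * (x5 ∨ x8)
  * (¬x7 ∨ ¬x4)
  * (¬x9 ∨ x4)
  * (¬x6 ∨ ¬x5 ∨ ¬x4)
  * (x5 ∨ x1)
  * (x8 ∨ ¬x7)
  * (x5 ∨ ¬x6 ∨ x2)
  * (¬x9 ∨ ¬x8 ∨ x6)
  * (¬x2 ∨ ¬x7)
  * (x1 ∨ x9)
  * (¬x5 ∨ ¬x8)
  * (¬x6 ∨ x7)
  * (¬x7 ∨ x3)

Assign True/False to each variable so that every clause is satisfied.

x1 = T, x2 = T, x3 = T, x4 = T, x5 = T, x6 = F, x7 = F, x8 = F, x9 = F

Check each clause:
  1. (¬x7 ∨ ¬x3 ∨ x4) — ¬x7 is true.
  2. (¬x5 ∨ ¬x7) — ¬x7 is true.
  3. (x4 ∨ x5) — x4 is true.
  4. (¬x6 ∨ x1) — x1 is true.
  5. (x5 ∨ ¬x3 ∨ x1) — x1 is true.
  6. (¬x9 ∨ x2) — x2 is true.
  7. (x6 ∨ ¬x9) — ¬x9 is true.
  8. (x5 ∨ x6) — x5 is true.
  9. (¬x9 ∨ x7 ∨ x3) — x3 is true.
  10. (x8 ∨ x5) — x5 is true.
  11. (¬x4 ∨ ¬x7) — ¬x7 is true.
  12. (¬x9 ∨ x4) — x4 is true.
  13. (¬x4 ∨ ¬x6 ∨ ¬x5) — ¬x6 is true.
  14. (x1 ∨ x5) — x1 is true.
  15. (x8 ∨ ¬x7) — ¬x7 is true.
  16. (x2 ∨ ¬x6 ∨ x5) — x2 is true.
  17. (¬x8 ∨ x6 ∨ ¬x9) — ¬x8 is true.
  18. (¬x2 ∨ ¬x7) — ¬x7 is true.
  19. (x9 ∨ x1) — x1 is true.
  20. (¬x8 ∨ ¬x5) — ¬x8 is true.
  21. (¬x6 ∨ x7) — ¬x6 is true.
  22. (x3 ∨ ¬x7) — ¬x7 is true.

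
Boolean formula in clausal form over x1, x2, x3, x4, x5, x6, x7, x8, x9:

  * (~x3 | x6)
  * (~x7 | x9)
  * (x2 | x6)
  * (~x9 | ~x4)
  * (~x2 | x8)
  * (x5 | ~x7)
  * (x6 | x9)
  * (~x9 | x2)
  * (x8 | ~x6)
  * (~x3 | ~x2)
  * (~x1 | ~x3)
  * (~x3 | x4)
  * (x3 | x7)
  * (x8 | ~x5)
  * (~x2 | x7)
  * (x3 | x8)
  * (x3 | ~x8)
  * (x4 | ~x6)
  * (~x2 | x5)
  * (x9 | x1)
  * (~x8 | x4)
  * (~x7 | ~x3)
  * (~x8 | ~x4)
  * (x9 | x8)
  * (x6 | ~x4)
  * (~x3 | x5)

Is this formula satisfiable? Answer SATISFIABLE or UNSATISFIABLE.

x3 = True:
  propagation gives x6=True, x8=True, x2=False, x9=False; an empty clause results — contradiction.
x3 = False:
  propagation gives x7=True, x9=True, x4=False, x5=True; an empty clause results — contradiction.
Every branch closes, so no satisfying assignment exists.

UNSATISFIABLE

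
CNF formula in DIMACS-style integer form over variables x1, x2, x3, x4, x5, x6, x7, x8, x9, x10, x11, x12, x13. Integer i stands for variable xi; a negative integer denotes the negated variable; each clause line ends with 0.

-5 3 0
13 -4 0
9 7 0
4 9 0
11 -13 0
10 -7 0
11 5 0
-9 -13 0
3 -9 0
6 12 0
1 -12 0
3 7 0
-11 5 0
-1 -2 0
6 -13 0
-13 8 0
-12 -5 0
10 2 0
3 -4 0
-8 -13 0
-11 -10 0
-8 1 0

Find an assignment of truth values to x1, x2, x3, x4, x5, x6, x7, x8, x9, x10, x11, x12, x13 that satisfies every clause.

x1=False, x2=True, x3=True, x4=False, x5=True, x6=True, x7=True, x8=False, x9=True, x10=True, x11=False, x12=False, x13=False

Pure literal: x3 appears only positively; assign x3 = True.
x6 occurs only positively in the remaining clauses — set x6 = True.
Branch on x1: take x1 = False.
  then x12 is forced to False.
  then x8 is forced to False.
  then x13 is forced to False.
  then x4 is forced to False.
  then x9 is forced to True.
Try x2 = True.
For the remaining variables, x5 = True, x7 = True, x10 = True, x11 = False works.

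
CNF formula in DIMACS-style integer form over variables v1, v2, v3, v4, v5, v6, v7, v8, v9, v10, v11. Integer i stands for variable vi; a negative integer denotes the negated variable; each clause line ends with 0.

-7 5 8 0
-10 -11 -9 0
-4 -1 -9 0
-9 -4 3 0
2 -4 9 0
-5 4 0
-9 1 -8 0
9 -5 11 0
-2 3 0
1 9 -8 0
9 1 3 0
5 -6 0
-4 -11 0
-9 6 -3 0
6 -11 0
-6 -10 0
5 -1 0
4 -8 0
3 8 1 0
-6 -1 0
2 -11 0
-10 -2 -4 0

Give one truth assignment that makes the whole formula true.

v1=False, v2=True, v3=True, v4=False, v5=False, v6=False, v7=False, v8=False, v9=False, v10=False, v11=False

v7 occurs only negated in the remaining clauses — set v7 = False.
Pure literal: v10 appears only negated; assign v10 = False.
Try v1 = False.
Branch on v2: take v2 = True.
  then v3 is forced to True.
For the remaining variables, v4 = False, v5 = False, v6 = False, v8 = False, v9 = False, v11 = False works.
Every clause has at least one true literal under this assignment.
Check each clause:
  1. (v8 \/ ~v7 \/ v5) — ~v7 is true.
  2. (~v10 \/ ~v9 \/ ~v11) — ~v11 is true.
  3. (~v4 \/ ~v9 \/ ~v1) — ~v4 is true.
  4. (~v9 \/ v3 \/ ~v4) — v3 is true.
  5. (~v4 \/ v9 \/ v2) — v2 is true.
  6. (~v5 \/ v4) — ~v5 is true.
  7. (v1 \/ ~v9 \/ ~v8) — ~v8 is true.
  8. (v9 \/ v11 \/ ~v5) — ~v5 is true.
  9. (v3 \/ ~v2) — v3 is true.
  10. (~v8 \/ v1 \/ v9) — ~v8 is true.
  11. (v3 \/ v1 \/ v9) — v3 is true.
  12. (v5 \/ ~v6) — ~v6 is true.
  13. (~v4 \/ ~v11) — ~v4 is true.
  14. (v6 \/ ~v9 \/ ~v3) — ~v9 is true.
  15. (v6 \/ ~v11) — ~v11 is true.
  16. (~v10 \/ ~v6) — ~v6 is true.
  17. (~v1 \/ v5) — ~v1 is true.
  18. (v4 \/ ~v8) — ~v8 is true.
  19. (v8 \/ v1 \/ v3) — v3 is true.
  20. (~v6 \/ ~v1) — ~v6 is true.
  21. (v2 \/ ~v11) — v2 is true.
  22. (~v2 \/ ~v10 \/ ~v4) — ~v4 is true.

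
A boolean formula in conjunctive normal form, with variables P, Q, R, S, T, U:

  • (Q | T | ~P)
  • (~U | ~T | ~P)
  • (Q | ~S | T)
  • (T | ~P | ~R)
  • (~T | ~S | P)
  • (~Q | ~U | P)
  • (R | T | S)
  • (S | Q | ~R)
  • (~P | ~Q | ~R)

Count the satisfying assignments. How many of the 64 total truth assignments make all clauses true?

14

Case analysis on P and T:
  P=1, T=1: 5 of the 16 assignments to (Q,R,S,U) work.
  P=1, T=0: remaining (Q,R,S,U) ∈ {(1,0,1,0); (1,0,1,1)} — 2.
  P=0, T=1: remaining (Q,R,S,U) ∈ {(0,0,0,0); (0,0,0,1); (1,0,0,0); (1,1,0,0)} — 4.
  P=0, T=0: remaining (Q,R,S,U) ∈ {(1,0,1,0); (1,1,0,0); (1,1,1,0)} — 3.
Total: 5 + 2 + 4 + 3 = 14.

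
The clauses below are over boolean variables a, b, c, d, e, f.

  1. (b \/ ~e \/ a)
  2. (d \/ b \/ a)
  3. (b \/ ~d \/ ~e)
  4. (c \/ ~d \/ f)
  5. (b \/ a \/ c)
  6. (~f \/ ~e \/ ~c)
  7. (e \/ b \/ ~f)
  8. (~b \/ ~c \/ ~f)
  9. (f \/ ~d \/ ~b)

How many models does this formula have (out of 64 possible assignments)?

23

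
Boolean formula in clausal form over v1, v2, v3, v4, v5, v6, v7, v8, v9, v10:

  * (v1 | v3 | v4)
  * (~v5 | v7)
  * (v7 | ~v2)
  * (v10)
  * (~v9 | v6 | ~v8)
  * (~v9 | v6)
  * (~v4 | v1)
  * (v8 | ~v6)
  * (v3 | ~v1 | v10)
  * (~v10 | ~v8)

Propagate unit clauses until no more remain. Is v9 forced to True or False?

False

Unit clause (v10) sets v10 = True.
In (~v10 | ~v8), ~v10 is now false; ~v8 must hold, so v8 = False.
From (~v6 | v8) and v8 = False: v6 = False.
From (v6 | ~v9) and v6 = False: v9 = False.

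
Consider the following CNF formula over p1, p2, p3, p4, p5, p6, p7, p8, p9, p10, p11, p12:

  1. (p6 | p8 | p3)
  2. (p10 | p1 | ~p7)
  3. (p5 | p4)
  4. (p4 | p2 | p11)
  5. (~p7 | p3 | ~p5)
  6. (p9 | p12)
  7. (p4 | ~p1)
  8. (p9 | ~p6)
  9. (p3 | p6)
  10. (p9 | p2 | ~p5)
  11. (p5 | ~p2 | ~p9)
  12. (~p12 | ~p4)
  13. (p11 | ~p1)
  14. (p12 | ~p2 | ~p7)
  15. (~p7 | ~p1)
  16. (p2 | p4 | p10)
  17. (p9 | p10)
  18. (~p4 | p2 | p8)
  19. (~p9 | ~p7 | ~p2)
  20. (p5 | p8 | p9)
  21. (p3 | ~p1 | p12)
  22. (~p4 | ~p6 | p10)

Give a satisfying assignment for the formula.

p1 = 0, p2 = 0, p3 = 1, p4 = 0, p5 = 1, p6 = 0, p7 = 1, p8 = 0, p9 = 1, p10 = 1, p11 = 1, p12 = 1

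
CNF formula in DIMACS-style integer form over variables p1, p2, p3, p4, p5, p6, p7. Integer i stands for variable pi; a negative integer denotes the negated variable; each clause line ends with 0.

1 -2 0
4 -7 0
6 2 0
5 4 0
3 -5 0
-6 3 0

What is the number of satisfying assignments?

22

Case analysis on p2 and p3:
  p2=1, p3=1: p6 free; 5 ways for (p1,p4,p5,p7) × 2^1 = 10.
  p2=1, p3=0: remaining (p1,p4,p5,p6,p7) ∈ {(1,1,0,0,0); (1,1,0,0,1)} — 2.
  p2=0, p3=1: p1 free; 5 ways for (p4,p5,p6,p7) × 2^1 = 10.
  p2=0, p3=0: a clause becomes empty — 0.
Total: 10 + 2 + 10 + 0 = 22.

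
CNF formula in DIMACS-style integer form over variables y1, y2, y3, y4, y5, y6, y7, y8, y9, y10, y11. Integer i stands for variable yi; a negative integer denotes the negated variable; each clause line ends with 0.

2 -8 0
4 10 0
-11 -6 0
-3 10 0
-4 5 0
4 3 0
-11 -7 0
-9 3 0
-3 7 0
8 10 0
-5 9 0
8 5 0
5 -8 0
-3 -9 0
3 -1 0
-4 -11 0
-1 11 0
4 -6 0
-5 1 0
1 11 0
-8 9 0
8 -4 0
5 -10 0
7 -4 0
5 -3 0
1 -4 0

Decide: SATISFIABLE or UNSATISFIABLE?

y4 = True:
  propagation gives y5=True, y9=True, y3=True; an empty clause results — contradiction.
y4 = False:
  propagation gives y10=True, y3=True, y7=True, y11=False; an empty clause results — contradiction.
Every branch closes, so no satisfying assignment exists.

UNSATISFIABLE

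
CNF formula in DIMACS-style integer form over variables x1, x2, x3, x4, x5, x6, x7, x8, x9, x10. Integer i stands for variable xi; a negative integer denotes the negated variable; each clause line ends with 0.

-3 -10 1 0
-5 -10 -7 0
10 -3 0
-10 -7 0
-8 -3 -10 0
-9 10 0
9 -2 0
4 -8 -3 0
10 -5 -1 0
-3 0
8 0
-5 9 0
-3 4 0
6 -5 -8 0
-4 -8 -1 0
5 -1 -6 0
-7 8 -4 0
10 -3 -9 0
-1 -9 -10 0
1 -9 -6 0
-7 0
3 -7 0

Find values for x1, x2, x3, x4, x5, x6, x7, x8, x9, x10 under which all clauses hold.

x1=False  x2=False  x3=False  x4=True  x5=False  x6=False  x7=False  x8=True  x9=True  x10=True

The clause (~x3) is unit: x3 must be False.
The clause (x8) is unit: x8 must be True.
(~x7) is a unit clause, so x7 = False.
Pure literal: x2 appears only negated; assign x2 = False.
Set x1 = False and propagate.
The remaining clauses are satisfied by x4 = True, x5 = False, x6 = False, x9 = True, x10 = True.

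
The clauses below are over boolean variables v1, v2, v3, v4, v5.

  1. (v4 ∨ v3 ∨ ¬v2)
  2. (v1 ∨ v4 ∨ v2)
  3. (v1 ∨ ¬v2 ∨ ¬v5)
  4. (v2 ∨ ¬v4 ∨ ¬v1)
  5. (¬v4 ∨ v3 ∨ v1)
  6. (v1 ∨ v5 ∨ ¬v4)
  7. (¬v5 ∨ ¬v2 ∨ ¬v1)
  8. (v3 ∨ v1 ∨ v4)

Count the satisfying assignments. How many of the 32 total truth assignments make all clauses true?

Split on v1, then v4.
  v1=T, v4=T: remaining (v2,v3,v5) ∈ {(T,F,F); (T,T,F)} — 2.
  v1=T, v4=F: 5 of the 8 assignments to (v2,v3,v5) work.
  v1=F, v4=T: remaining (v2,v3,v5) ∈ {(F,T,T)} — 1.
  v1=F, v4=F: remaining (v2,v3,v5) ∈ {(T,T,F)} — 1.
Total: 2 + 5 + 1 + 1 = 9.

9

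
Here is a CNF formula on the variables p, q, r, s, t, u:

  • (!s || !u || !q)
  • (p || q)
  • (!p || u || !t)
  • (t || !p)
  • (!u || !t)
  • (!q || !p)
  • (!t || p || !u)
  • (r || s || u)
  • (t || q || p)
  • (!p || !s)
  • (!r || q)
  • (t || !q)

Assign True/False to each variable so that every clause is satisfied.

p=0, q=1, r=1, s=1, t=1, u=0

Branch on p: take p = False.
  then q is forced to True.
  then t is forced to True.
  then u is forced to False.
Set r = True and propagate.
s is now unconstrained; take s = True.
Check each clause:
  1. (!u || !s || !q) — !u is true.
  2. (p || q) — q is true.
  3. (!p || u || !t) — !p is true.
  4. (t || !p) — t is true.
  5. (!u || !t) — !u is true.
  6. (!p || !q) — !p is true.
  7. (p || !t || !u) — !u is true.
  8. (u || r || s) — r is true.
  9. (t || q || p) — q is true.
  10. (!s || !p) — !p is true.
  11. (q || !r) — q is true.
  12. (!q || t) — t is true.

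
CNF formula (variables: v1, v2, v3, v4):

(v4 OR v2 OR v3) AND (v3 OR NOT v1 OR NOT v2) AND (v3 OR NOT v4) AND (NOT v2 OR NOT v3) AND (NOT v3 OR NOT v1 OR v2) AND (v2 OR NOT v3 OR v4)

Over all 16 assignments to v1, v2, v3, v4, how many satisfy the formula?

2

Satisfying assignments:
  v1=0 v2=0 v3=1 v4=1
  v1=0 v2=1 v3=0 v4=0
That's 2 in total.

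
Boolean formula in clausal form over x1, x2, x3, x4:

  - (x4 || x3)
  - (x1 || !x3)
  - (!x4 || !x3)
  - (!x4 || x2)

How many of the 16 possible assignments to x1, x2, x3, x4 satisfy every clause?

4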